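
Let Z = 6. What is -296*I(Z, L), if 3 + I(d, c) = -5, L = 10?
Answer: 2368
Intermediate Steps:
I(d, c) = -8 (I(d, c) = -3 - 5 = -8)
-296*I(Z, L) = -296*(-8) = 2368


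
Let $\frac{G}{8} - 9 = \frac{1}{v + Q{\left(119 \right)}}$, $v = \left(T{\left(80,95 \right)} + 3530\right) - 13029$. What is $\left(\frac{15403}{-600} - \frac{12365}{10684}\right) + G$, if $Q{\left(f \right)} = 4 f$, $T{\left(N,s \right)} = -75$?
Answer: $\frac{329300416913}{7290227400} \approx 45.17$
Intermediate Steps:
$v = -9574$ ($v = \left(-75 + 3530\right) - 13029 = 3455 - 13029 = -9574$)
$G = \frac{327524}{4549}$ ($G = 72 + \frac{8}{-9574 + 4 \cdot 119} = 72 + \frac{8}{-9574 + 476} = 72 + \frac{8}{-9098} = 72 + 8 \left(- \frac{1}{9098}\right) = 72 - \frac{4}{4549} = \frac{327524}{4549} \approx 71.999$)
$\left(\frac{15403}{-600} - \frac{12365}{10684}\right) + G = \left(\frac{15403}{-600} - \frac{12365}{10684}\right) + \frac{327524}{4549} = \left(15403 \left(- \frac{1}{600}\right) - \frac{12365}{10684}\right) + \frac{327524}{4549} = \left(- \frac{15403}{600} - \frac{12365}{10684}\right) + \frac{327524}{4549} = - \frac{42996163}{1602600} + \frac{327524}{4549} = \frac{329300416913}{7290227400}$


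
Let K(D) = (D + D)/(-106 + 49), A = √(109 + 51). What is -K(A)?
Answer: 8*√10/57 ≈ 0.44383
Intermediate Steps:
A = 4*√10 (A = √160 = 4*√10 ≈ 12.649)
K(D) = -2*D/57 (K(D) = (2*D)/(-57) = (2*D)*(-1/57) = -2*D/57)
-K(A) = -(-2)*4*√10/57 = -(-8)*√10/57 = 8*√10/57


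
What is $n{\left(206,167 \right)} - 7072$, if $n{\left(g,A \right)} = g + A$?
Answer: $-6699$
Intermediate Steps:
$n{\left(g,A \right)} = A + g$
$n{\left(206,167 \right)} - 7072 = \left(167 + 206\right) - 7072 = 373 - 7072 = -6699$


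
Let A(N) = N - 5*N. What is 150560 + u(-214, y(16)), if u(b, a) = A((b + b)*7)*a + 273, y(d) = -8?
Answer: 54961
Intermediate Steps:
A(N) = -4*N
u(b, a) = 273 - 56*a*b (u(b, a) = (-4*(b + b)*7)*a + 273 = (-4*2*b*7)*a + 273 = (-56*b)*a + 273 = -56*a*b + 273 = 273 - 56*a*b)
150560 + u(-214, y(16)) = 150560 + (273 - 56*(-8)*(-214)) = 150560 + (273 - 95872) = 150560 - 95599 = 54961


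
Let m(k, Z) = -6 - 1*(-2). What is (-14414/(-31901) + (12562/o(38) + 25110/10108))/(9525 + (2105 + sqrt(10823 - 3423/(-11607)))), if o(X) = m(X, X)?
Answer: -683790194537690/2534400451694951 + 8874773368*sqrt(2531494438)/185011232973731423 ≈ -0.26739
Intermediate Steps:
m(k, Z) = -4 (m(k, Z) = -6 + 2 = -4)
o(X) = -4
(-14414/(-31901) + (12562/o(38) + 25110/10108))/(9525 + (2105 + sqrt(10823 - 3423/(-11607)))) = (-14414/(-31901) + (12562/(-4) + 25110/10108))/(9525 + (2105 + sqrt(10823 - 3423/(-11607)))) = (-14414*(-1/31901) + (12562*(-1/4) + 25110*(1/10108)))/(9525 + (2105 + sqrt(10823 - 3423*(-1/11607)))) = (14414/31901 + (-6281/2 + 12555/5054))/(9525 + (2105 + sqrt(10823 + 1141/3869))) = (14414/31901 - 7929766/2527)/(9525 + (2105 + sqrt(41875328/3869))) = -13312160052/(4242833*(9525 + (2105 + 8*sqrt(2531494438)/3869))) = -13312160052/(4242833*(11630 + 8*sqrt(2531494438)/3869))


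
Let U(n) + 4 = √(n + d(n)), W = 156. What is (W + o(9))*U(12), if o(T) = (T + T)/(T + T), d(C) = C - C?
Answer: -628 + 314*√3 ≈ -84.136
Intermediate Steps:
d(C) = 0
U(n) = -4 + √n (U(n) = -4 + √(n + 0) = -4 + √n)
o(T) = 1 (o(T) = (2*T)/((2*T)) = (2*T)*(1/(2*T)) = 1)
(W + o(9))*U(12) = (156 + 1)*(-4 + √12) = 157*(-4 + 2*√3) = -628 + 314*√3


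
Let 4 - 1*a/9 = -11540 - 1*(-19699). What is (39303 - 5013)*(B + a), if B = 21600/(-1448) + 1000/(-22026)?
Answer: -1672574406070050/664451 ≈ -2.5172e+9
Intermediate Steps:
a = -73395 (a = 36 - 9*(-11540 - 1*(-19699)) = 36 - 9*(-11540 + 19699) = 36 - 9*8159 = 36 - 73431 = -73395)
B = -29825600/1993353 (B = 21600*(-1/1448) + 1000*(-1/22026) = -2700/181 - 500/11013 = -29825600/1993353 ≈ -14.963)
(39303 - 5013)*(B + a) = (39303 - 5013)*(-29825600/1993353 - 73395) = 34290*(-146331969035/1993353) = -1672574406070050/664451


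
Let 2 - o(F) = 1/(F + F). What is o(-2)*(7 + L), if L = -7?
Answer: 0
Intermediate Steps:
o(F) = 2 - 1/(2*F) (o(F) = 2 - 1/(F + F) = 2 - 1/(2*F))
o(-2)*(7 + L) = (2 - 1/2/(-2))*(7 - 7) = (2 - 1/2*(-1/2))*0 = (2 + 1/4)*0 = (9/4)*0 = 0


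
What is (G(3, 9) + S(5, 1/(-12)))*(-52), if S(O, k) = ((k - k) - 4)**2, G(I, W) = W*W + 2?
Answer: -5148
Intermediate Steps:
G(I, W) = 2 + W**2 (G(I, W) = W**2 + 2 = 2 + W**2)
S(O, k) = 16 (S(O, k) = (0 - 4)**2 = (-4)**2 = 16)
(G(3, 9) + S(5, 1/(-12)))*(-52) = ((2 + 9**2) + 16)*(-52) = ((2 + 81) + 16)*(-52) = (83 + 16)*(-52) = 99*(-52) = -5148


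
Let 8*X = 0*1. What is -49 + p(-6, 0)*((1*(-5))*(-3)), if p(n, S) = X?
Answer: -49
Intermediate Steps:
X = 0 (X = (0*1)/8 = (⅛)*0 = 0)
p(n, S) = 0
-49 + p(-6, 0)*((1*(-5))*(-3)) = -49 + 0*((1*(-5))*(-3)) = -49 + 0*(-5*(-3)) = -49 + 0*15 = -49 + 0 = -49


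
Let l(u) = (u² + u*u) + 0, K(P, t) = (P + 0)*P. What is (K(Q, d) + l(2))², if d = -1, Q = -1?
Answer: 81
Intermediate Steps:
K(P, t) = P² (K(P, t) = P*P = P²)
l(u) = 2*u² (l(u) = (u² + u²) + 0 = 2*u² + 0 = 2*u²)
(K(Q, d) + l(2))² = ((-1)² + 2*2²)² = (1 + 2*4)² = (1 + 8)² = 9² = 81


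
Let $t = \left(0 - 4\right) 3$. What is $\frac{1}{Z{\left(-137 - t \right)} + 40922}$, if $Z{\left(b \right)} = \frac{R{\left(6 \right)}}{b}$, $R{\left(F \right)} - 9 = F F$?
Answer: $\frac{25}{1023041} \approx 2.4437 \cdot 10^{-5}$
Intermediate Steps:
$R{\left(F \right)} = 9 + F^{2}$ ($R{\left(F \right)} = 9 + F F = 9 + F^{2}$)
$t = -12$ ($t = \left(-4\right) 3 = -12$)
$Z{\left(b \right)} = \frac{45}{b}$ ($Z{\left(b \right)} = \frac{9 + 6^{2}}{b} = \frac{9 + 36}{b} = \frac{45}{b}$)
$\frac{1}{Z{\left(-137 - t \right)} + 40922} = \frac{1}{\frac{45}{-137 - -12} + 40922} = \frac{1}{\frac{45}{-137 + 12} + 40922} = \frac{1}{\frac{45}{-125} + 40922} = \frac{1}{45 \left(- \frac{1}{125}\right) + 40922} = \frac{1}{- \frac{9}{25} + 40922} = \frac{1}{\frac{1023041}{25}} = \frac{25}{1023041}$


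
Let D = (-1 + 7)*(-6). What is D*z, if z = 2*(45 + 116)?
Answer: -11592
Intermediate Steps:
D = -36 (D = 6*(-6) = -36)
z = 322 (z = 2*161 = 322)
D*z = -36*322 = -11592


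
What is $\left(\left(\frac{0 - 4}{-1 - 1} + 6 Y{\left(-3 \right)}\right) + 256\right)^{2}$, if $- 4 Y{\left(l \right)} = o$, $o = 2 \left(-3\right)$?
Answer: $71289$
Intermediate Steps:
$o = -6$
$Y{\left(l \right)} = \frac{3}{2}$ ($Y{\left(l \right)} = \left(- \frac{1}{4}\right) \left(-6\right) = \frac{3}{2}$)
$\left(\left(\frac{0 - 4}{-1 - 1} + 6 Y{\left(-3 \right)}\right) + 256\right)^{2} = \left(\left(\frac{0 - 4}{-1 - 1} + 6 \cdot \frac{3}{2}\right) + 256\right)^{2} = \left(\left(- \frac{4}{-2} + 9\right) + 256\right)^{2} = \left(\left(\left(-4\right) \left(- \frac{1}{2}\right) + 9\right) + 256\right)^{2} = \left(\left(2 + 9\right) + 256\right)^{2} = \left(11 + 256\right)^{2} = 267^{2} = 71289$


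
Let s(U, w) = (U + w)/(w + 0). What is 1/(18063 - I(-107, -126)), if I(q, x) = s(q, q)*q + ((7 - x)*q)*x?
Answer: -1/1774829 ≈ -5.6343e-7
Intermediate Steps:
s(U, w) = (U + w)/w
I(q, x) = 2*q + q*x*(7 - x) (I(q, x) = ((q + q)/q)*q + ((7 - x)*q)*x = ((2*q)/q)*q + (q*(7 - x))*x = 2*q + q*x*(7 - x))
1/(18063 - I(-107, -126)) = 1/(18063 - (-107)*(2 - 1*(-126)**2 + 7*(-126))) = 1/(18063 - (-107)*(2 - 1*15876 - 882)) = 1/(18063 - (-107)*(2 - 15876 - 882)) = 1/(18063 - (-107)*(-16756)) = 1/(18063 - 1*1792892) = 1/(18063 - 1792892) = 1/(-1774829) = -1/1774829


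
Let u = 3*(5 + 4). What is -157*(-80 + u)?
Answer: 8321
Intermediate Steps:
u = 27 (u = 3*9 = 27)
-157*(-80 + u) = -157*(-80 + 27) = -157*(-53) = 8321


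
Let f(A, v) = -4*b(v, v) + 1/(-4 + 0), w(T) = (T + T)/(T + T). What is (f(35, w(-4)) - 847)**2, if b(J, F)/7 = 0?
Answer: 11485321/16 ≈ 7.1783e+5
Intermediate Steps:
b(J, F) = 0 (b(J, F) = 7*0 = 0)
w(T) = 1 (w(T) = (2*T)/((2*T)) = (2*T)*(1/(2*T)) = 1)
f(A, v) = -1/4 (f(A, v) = -4*0 + 1/(-4 + 0) = 0 + 1/(-4) = 0 - 1/4 = -1/4)
(f(35, w(-4)) - 847)**2 = (-1/4 - 847)**2 = (-3389/4)**2 = 11485321/16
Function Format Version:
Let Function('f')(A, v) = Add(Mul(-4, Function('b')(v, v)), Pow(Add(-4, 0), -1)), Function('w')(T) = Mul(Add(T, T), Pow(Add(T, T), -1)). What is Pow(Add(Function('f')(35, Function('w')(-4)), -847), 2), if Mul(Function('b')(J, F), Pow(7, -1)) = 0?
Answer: Rational(11485321, 16) ≈ 7.1783e+5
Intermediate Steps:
Function('b')(J, F) = 0 (Function('b')(J, F) = Mul(7, 0) = 0)
Function('w')(T) = 1 (Function('w')(T) = Mul(Mul(2, T), Pow(Mul(2, T), -1)) = Mul(Mul(2, T), Mul(Rational(1, 2), Pow(T, -1))) = 1)
Function('f')(A, v) = Rational(-1, 4) (Function('f')(A, v) = Add(Mul(-4, 0), Pow(Add(-4, 0), -1)) = Add(0, Pow(-4, -1)) = Add(0, Rational(-1, 4)) = Rational(-1, 4))
Pow(Add(Function('f')(35, Function('w')(-4)), -847), 2) = Pow(Add(Rational(-1, 4), -847), 2) = Pow(Rational(-3389, 4), 2) = Rational(11485321, 16)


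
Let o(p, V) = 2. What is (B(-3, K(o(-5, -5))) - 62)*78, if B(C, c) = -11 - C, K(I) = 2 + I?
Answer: -5460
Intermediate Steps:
(B(-3, K(o(-5, -5))) - 62)*78 = ((-11 - 1*(-3)) - 62)*78 = ((-11 + 3) - 62)*78 = (-8 - 62)*78 = -70*78 = -5460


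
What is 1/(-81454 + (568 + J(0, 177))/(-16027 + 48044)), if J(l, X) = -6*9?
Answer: -32017/2607912204 ≈ -1.2277e-5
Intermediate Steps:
J(l, X) = -54
1/(-81454 + (568 + J(0, 177))/(-16027 + 48044)) = 1/(-81454 + (568 - 54)/(-16027 + 48044)) = 1/(-81454 + 514/32017) = 1/(-2607912204/32017) = -32017/2607912204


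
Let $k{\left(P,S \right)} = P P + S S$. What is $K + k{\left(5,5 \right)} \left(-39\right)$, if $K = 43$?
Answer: $-1907$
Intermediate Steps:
$k{\left(P,S \right)} = P^{2} + S^{2}$
$K + k{\left(5,5 \right)} \left(-39\right) = 43 + \left(5^{2} + 5^{2}\right) \left(-39\right) = 43 + \left(25 + 25\right) \left(-39\right) = 43 + 50 \left(-39\right) = 43 - 1950 = -1907$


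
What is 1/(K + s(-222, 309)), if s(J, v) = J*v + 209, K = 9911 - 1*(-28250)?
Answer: -1/30228 ≈ -3.3082e-5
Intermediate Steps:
K = 38161 (K = 9911 + 28250 = 38161)
s(J, v) = 209 + J*v
1/(K + s(-222, 309)) = 1/(38161 + (209 - 222*309)) = 1/(38161 + (209 - 68598)) = 1/(38161 - 68389) = 1/(-30228) = -1/30228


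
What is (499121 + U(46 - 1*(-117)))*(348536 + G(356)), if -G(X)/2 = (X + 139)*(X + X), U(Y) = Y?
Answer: -177916857696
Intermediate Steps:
G(X) = -4*X*(139 + X) (G(X) = -2*(X + 139)*(X + X) = -2*(139 + X)*2*X = -4*X*(139 + X))
(499121 + U(46 - 1*(-117)))*(348536 + G(356)) = (499121 + (46 - 1*(-117)))*(348536 - 4*356*(139 + 356)) = (499121 + (46 + 117))*(348536 - 4*356*495) = (499121 + 163)*(348536 - 704880) = 499284*(-356344) = -177916857696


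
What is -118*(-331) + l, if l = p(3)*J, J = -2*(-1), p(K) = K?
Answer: 39064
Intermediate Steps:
J = 2
l = 6 (l = 3*2 = 6)
-118*(-331) + l = -118*(-331) + 6 = 39058 + 6 = 39064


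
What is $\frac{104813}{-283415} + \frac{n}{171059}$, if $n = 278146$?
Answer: $\frac{60901541623}{48480686485} \approx 1.2562$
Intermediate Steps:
$\frac{104813}{-283415} + \frac{n}{171059} = \frac{104813}{-283415} + \frac{278146}{171059} = 104813 \left(- \frac{1}{283415}\right) + 278146 \cdot \frac{1}{171059} = - \frac{104813}{283415} + \frac{278146}{171059} = \frac{60901541623}{48480686485}$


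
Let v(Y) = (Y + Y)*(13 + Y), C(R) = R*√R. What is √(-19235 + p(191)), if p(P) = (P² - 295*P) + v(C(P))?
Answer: √(13896643 + 4966*√191) ≈ 3737.0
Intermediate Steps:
C(R) = R^(3/2)
v(Y) = 2*Y*(13 + Y) (v(Y) = (2*Y)*(13 + Y) = 2*Y*(13 + Y))
p(P) = P² - 295*P + 2*P^(3/2)*(13 + P^(3/2)) (p(P) = (P² - 295*P) + 2*P^(3/2)*(13 + P^(3/2)) = P² - 295*P + 2*P^(3/2)*(13 + P^(3/2)))
√(-19235 + p(191)) = √(-19235 + (191² - 295*191 + 2*191³ + 26*191^(3/2))) = √(-19235 + (36481 - 56345 + 2*6967871 + 26*(191*√191))) = √(-19235 + (36481 - 56345 + 13935742 + 4966*√191)) = √(-19235 + (13915878 + 4966*√191)) = √(13896643 + 4966*√191)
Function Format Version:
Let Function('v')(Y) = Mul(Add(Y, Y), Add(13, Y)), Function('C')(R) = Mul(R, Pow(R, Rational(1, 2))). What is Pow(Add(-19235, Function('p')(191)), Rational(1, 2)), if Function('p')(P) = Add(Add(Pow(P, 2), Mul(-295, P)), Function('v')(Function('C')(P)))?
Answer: Pow(Add(13896643, Mul(4966, Pow(191, Rational(1, 2)))), Rational(1, 2)) ≈ 3737.0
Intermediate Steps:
Function('C')(R) = Pow(R, Rational(3, 2))
Function('v')(Y) = Mul(2, Y, Add(13, Y)) (Function('v')(Y) = Mul(Mul(2, Y), Add(13, Y)) = Mul(2, Y, Add(13, Y)))
Function('p')(P) = Add(Pow(P, 2), Mul(-295, P), Mul(2, Pow(P, Rational(3, 2)), Add(13, Pow(P, Rational(3, 2))))) (Function('p')(P) = Add(Add(Pow(P, 2), Mul(-295, P)), Mul(2, Pow(P, Rational(3, 2)), Add(13, Pow(P, Rational(3, 2))))) = Add(Pow(P, 2), Mul(-295, P), Mul(2, Pow(P, Rational(3, 2)), Add(13, Pow(P, Rational(3, 2))))))
Pow(Add(-19235, Function('p')(191)), Rational(1, 2)) = Pow(Add(-19235, Add(Pow(191, 2), Mul(-295, 191), Mul(2, Pow(191, 3)), Mul(26, Pow(191, Rational(3, 2))))), Rational(1, 2)) = Pow(Add(-19235, Add(36481, -56345, Mul(2, 6967871), Mul(26, Mul(191, Pow(191, Rational(1, 2)))))), Rational(1, 2)) = Pow(Add(-19235, Add(36481, -56345, 13935742, Mul(4966, Pow(191, Rational(1, 2))))), Rational(1, 2)) = Pow(Add(-19235, Add(13915878, Mul(4966, Pow(191, Rational(1, 2))))), Rational(1, 2)) = Pow(Add(13896643, Mul(4966, Pow(191, Rational(1, 2)))), Rational(1, 2))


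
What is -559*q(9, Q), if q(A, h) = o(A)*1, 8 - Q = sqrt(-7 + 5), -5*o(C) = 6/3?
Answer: 1118/5 ≈ 223.60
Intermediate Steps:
o(C) = -2/5 (o(C) = -6/(5*3) = -1/5*2 = -2/5)
Q = 8 - I*sqrt(2) (Q = 8 - sqrt(-7 + 5) = 8 - sqrt(-2) = 8 - I*sqrt(2) ≈ 8.0 - 1.4142*I)
q(A, h) = -2/5 (q(A, h) = -2/5*1 = -2/5)
-559*q(9, Q) = -559*(-2/5) = 1118/5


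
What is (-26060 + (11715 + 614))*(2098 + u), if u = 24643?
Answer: -367180671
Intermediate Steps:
(-26060 + (11715 + 614))*(2098 + u) = (-26060 + (11715 + 614))*(2098 + 24643) = (-26060 + 12329)*26741 = -13731*26741 = -367180671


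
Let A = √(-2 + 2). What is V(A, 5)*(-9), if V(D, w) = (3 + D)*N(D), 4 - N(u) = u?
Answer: -108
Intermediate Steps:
N(u) = 4 - u
A = 0 (A = √0 = 0)
V(D, w) = (3 + D)*(4 - D)
V(A, 5)*(-9) = (12 + 0 - 1*0²)*(-9) = (12 + 0 - 1*0)*(-9) = (12 + 0 + 0)*(-9) = 12*(-9) = -108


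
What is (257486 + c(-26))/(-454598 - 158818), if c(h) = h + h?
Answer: -128717/306708 ≈ -0.41967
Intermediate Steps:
c(h) = 2*h
(257486 + c(-26))/(-454598 - 158818) = (257486 + 2*(-26))/(-454598 - 158818) = (257486 - 52)/(-613416) = 257434*(-1/613416) = -128717/306708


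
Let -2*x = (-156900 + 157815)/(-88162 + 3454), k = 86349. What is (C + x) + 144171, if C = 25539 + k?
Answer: 14460164153/56472 ≈ 2.5606e+5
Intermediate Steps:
x = 305/56472 (x = -(-156900 + 157815)/(2*(-88162 + 3454)) = -915/(2*(-84708)) = -915*(-1)/(2*84708) = -½*(-305/28236) = 305/56472 ≈ 0.0054009)
C = 111888 (C = 25539 + 86349 = 111888)
(C + x) + 144171 = (111888 + 305/56472) + 144171 = 6318539441/56472 + 144171 = 14460164153/56472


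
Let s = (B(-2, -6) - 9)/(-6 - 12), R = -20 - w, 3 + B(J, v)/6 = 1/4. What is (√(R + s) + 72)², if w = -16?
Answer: (432 + I*√93)²/36 ≈ 5181.4 + 231.45*I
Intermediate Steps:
B(J, v) = -33/2 (B(J, v) = -18 + 6/4 = -18 + 6*(¼) = -18 + 3/2 = -33/2)
R = -4 (R = -20 - 1*(-16) = -20 + 16 = -4)
s = 17/12 (s = (-33/2 - 9)/(-6 - 12) = -51/2/(-18) = -51/2*(-1/18) = 17/12 ≈ 1.4167)
(√(R + s) + 72)² = (√(-4 + 17/12) + 72)² = (√(-31/12) + 72)² = (I*√93/6 + 72)² = (72 + I*√93/6)²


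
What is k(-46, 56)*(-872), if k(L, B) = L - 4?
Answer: 43600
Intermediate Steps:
k(L, B) = -4 + L
k(-46, 56)*(-872) = (-4 - 46)*(-872) = -50*(-872) = 43600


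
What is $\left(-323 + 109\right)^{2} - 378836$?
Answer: $-333040$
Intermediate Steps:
$\left(-323 + 109\right)^{2} - 378836 = \left(-214\right)^{2} - 378836 = 45796 - 378836 = -333040$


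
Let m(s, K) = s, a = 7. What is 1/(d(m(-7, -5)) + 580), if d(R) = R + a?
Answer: 1/580 ≈ 0.0017241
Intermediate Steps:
d(R) = 7 + R (d(R) = R + 7 = 7 + R)
1/(d(m(-7, -5)) + 580) = 1/((7 - 7) + 580) = 1/(0 + 580) = 1/580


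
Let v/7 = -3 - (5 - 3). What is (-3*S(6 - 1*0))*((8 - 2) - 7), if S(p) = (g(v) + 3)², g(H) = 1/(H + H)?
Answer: 131043/4900 ≈ 26.743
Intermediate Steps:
v = -35 (v = 7*(-3 - (5 - 3)) = 7*(-3 - 1*2) = 7*(-3 - 2) = 7*(-5) = -35)
g(H) = 1/(2*H)
S(p) = 43681/4900 (S(p) = ((½)/(-35) + 3)² = ((½)*(-1/35) + 3)² = (-1/70 + 3)² = (209/70)² = 43681/4900)
(-3*S(6 - 1*0))*((8 - 2) - 7) = (-3*43681/4900)*((8 - 2) - 7) = -131043*(6 - 7)/4900 = -131043/4900*(-1) = 131043/4900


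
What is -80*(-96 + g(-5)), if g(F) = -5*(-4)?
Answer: 6080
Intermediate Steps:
g(F) = 20
-80*(-96 + g(-5)) = -80*(-96 + 20) = -80*(-76) = 6080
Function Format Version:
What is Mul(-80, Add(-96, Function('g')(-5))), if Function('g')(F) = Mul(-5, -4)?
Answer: 6080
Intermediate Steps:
Function('g')(F) = 20
Mul(-80, Add(-96, Function('g')(-5))) = Mul(-80, Add(-96, 20)) = Mul(-80, -76) = 6080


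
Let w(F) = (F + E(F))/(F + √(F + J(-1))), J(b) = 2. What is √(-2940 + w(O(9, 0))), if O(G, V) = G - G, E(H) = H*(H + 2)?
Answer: 14*I*√15 ≈ 54.222*I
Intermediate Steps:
E(H) = H*(2 + H)
O(G, V) = 0
w(F) = (F + F*(2 + F))/(F + √(2 + F)) (w(F) = (F + F*(2 + F))/(F + √(F + 2)) = (F + F*(2 + F))/(F + √(2 + F)))
√(-2940 + w(O(9, 0))) = √(-2940 + 0*(3 + 0)/(0 + √(2 + 0))) = √(-2940 + 0*3/(0 + √2)) = √(-2940 + 0*3/√2) = √(-2940 + 0*(√2/2)*3) = √(-2940 + 0) = √(-2940) = 14*I*√15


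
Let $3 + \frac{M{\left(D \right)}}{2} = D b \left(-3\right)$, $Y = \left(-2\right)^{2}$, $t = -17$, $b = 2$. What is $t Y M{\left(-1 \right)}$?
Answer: $-408$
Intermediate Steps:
$Y = 4$
$M{\left(D \right)} = -6 - 12 D$ ($M{\left(D \right)} = -6 + 2 D 2 \left(-3\right) = -6 + 2 \cdot 2 D \left(-3\right) = -6 + 2 \left(- 6 D\right) = -6 - 12 D$)
$t Y M{\left(-1 \right)} = \left(-17\right) 4 \left(-6 - -12\right) = - 68 \left(-6 + 12\right) = \left(-68\right) 6 = -408$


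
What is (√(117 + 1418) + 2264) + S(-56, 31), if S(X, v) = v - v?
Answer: 2264 + √1535 ≈ 2303.2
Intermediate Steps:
S(X, v) = 0
(√(117 + 1418) + 2264) + S(-56, 31) = (√(117 + 1418) + 2264) + 0 = (√1535 + 2264) + 0 = (2264 + √1535) + 0 = 2264 + √1535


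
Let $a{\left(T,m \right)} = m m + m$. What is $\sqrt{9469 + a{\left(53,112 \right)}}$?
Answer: $5 \sqrt{885} \approx 148.74$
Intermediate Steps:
$a{\left(T,m \right)} = m + m^{2}$ ($a{\left(T,m \right)} = m^{2} + m = m + m^{2}$)
$\sqrt{9469 + a{\left(53,112 \right)}} = \sqrt{9469 + 112 \left(1 + 112\right)} = \sqrt{9469 + 112 \cdot 113} = \sqrt{9469 + 12656} = \sqrt{22125} = 5 \sqrt{885}$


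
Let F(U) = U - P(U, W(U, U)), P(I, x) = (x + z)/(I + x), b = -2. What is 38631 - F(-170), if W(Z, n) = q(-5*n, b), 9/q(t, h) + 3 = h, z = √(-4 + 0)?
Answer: 33330068/859 - 10*I/859 ≈ 38801.0 - 0.011641*I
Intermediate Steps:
z = 2*I (z = √(-4) = 2*I ≈ 2.0*I)
q(t, h) = 9/(-3 + h)
W(Z, n) = -9/5 (W(Z, n) = 9/(-3 - 2) = 9/(-5) = 9*(-⅕) = -9/5)
P(I, x) = (x + 2*I)/(I + x)
F(U) = U - (-9/5 + 2*I)/(-9/5 + U) (F(U) = U - (-9/5 + 2*I)/(U - 9/5) = U - (-9/5 + 2*I)/(-9/5 + U))
38631 - F(-170) = 38631 - (9 - 10*I - 170*(-9 + 5*(-170)))/(-9 + 5*(-170)) = 38631 - (9 - 10*I - 170*(-9 - 850))/(-9 - 850) = 38631 - (9 - 10*I - 170*(-859))/(-859) = 38631 - (-1)*(9 - 10*I + 146030)/859 = 38631 - (-1)*(146039 - 10*I)/859 = 38631 - (-146039/859 + 10*I/859) = 38631 + (146039/859 - 10*I/859) = 33330068/859 - 10*I/859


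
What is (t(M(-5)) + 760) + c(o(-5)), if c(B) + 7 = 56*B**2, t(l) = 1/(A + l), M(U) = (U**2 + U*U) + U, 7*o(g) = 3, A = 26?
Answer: 379360/497 ≈ 763.30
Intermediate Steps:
o(g) = 3/7 (o(g) = (1/7)*3 = 3/7)
M(U) = U + 2*U**2 (M(U) = (U**2 + U**2) + U = 2*U**2 + U = U + 2*U**2)
t(l) = 1/(26 + l)
c(B) = -7 + 56*B**2
(t(M(-5)) + 760) + c(o(-5)) = (1/(26 - 5*(1 + 2*(-5))) + 760) + (-7 + 56*(3/7)**2) = (1/(26 - 5*(1 - 10)) + 760) + (-7 + 56*(9/49)) = (1/(26 - 5*(-9)) + 760) + (-7 + 72/7) = (1/(26 + 45) + 760) + 23/7 = (1/71 + 760) + 23/7 = 53961/71 + 23/7 = 379360/497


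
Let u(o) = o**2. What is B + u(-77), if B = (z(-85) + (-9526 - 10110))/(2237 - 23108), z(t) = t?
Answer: 123763880/20871 ≈ 5929.9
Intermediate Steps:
B = 19721/20871 (B = (-85 + (-9526 - 10110))/(2237 - 23108) = (-85 - 19636)/(-20871) = -19721*(-1/20871) = 19721/20871 ≈ 0.94490)
B + u(-77) = 19721/20871 + (-77)**2 = 19721/20871 + 5929 = 123763880/20871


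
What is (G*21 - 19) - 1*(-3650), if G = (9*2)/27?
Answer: 3645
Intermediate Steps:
G = ⅔ (G = 18*(1/27) = ⅔ ≈ 0.66667)
(G*21 - 19) - 1*(-3650) = ((⅔)*21 - 19) - 1*(-3650) = (14 - 19) + 3650 = -5 + 3650 = 3645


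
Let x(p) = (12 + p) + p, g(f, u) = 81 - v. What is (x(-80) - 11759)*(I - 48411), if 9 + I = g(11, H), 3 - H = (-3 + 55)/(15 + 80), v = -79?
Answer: 574631820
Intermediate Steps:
H = 233/95 (H = 3 - (-3 + 55)/(15 + 80) = 3 - 52/95 = 233/95 ≈ 2.4526)
g(f, u) = 160 (g(f, u) = 81 - 1*(-79) = 81 + 79 = 160)
I = 151 (I = -9 + 160 = 151)
x(p) = 12 + 2*p
(x(-80) - 11759)*(I - 48411) = ((12 + 2*(-80)) - 11759)*(151 - 48411) = ((12 - 160) - 11759)*(-48260) = (-148 - 11759)*(-48260) = -11907*(-48260) = 574631820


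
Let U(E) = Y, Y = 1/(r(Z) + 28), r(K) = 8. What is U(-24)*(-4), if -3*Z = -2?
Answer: -⅑ ≈ -0.11111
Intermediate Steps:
Z = ⅔ (Z = -⅓*(-2) = ⅔ ≈ 0.66667)
Y = 1/36 (Y = 1/(8 + 28) = 1/36 ≈ 0.027778)
U(E) = 1/36
U(-24)*(-4) = (1/36)*(-4) = -⅑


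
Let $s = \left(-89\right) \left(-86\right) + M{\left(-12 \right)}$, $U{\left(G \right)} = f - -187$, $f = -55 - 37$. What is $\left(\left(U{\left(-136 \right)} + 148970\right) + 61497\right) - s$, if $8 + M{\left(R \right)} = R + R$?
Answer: $202940$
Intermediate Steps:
$f = -92$ ($f = -55 - 37 = -92$)
$U{\left(G \right)} = 95$ ($U{\left(G \right)} = -92 - -187 = -92 + 187 = 95$)
$M{\left(R \right)} = -8 + 2 R$ ($M{\left(R \right)} = -8 + \left(R + R\right) = -8 + 2 R$)
$s = 7622$ ($s = \left(-89\right) \left(-86\right) + \left(-8 + 2 \left(-12\right)\right) = 7654 - 32 = 7622$)
$\left(\left(U{\left(-136 \right)} + 148970\right) + 61497\right) - s = \left(\left(95 + 148970\right) + 61497\right) - 7622 = \left(149065 + 61497\right) - 7622 = 210562 - 7622 = 202940$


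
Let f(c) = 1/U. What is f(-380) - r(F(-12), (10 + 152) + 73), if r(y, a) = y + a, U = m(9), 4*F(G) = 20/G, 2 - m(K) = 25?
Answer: -64757/276 ≈ -234.63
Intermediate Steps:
m(K) = -23 (m(K) = 2 - 1*25 = 2 - 25 = -23)
F(G) = 5/G (F(G) = (20/G)/4 = 5/G)
U = -23
f(c) = -1/23 (f(c) = 1/(-23) = -1/23)
r(y, a) = a + y
f(-380) - r(F(-12), (10 + 152) + 73) = -1/23 - (((10 + 152) + 73) + 5/(-12)) = -1/23 - ((162 + 73) + 5*(-1/12)) = -1/23 - (235 - 5/12) = -1/23 - 1*2815/12 = -1/23 - 2815/12 = -64757/276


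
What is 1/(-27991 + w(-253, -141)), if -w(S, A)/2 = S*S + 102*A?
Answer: -1/127245 ≈ -7.8588e-6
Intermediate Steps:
w(S, A) = -204*A - 2*S² (w(S, A) = -2*(S*S + 102*A) = -2*(S² + 102*A) = -204*A - 2*S²)
1/(-27991 + w(-253, -141)) = 1/(-27991 + (-204*(-141) - 2*(-253)²)) = 1/(-27991 + (28764 - 2*64009)) = 1/(-27991 + (28764 - 128018)) = 1/(-27991 - 99254) = 1/(-127245) = -1/127245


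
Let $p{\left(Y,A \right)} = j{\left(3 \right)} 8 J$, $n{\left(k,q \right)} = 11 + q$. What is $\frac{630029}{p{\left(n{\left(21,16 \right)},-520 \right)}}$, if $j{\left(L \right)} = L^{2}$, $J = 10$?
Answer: $\frac{630029}{720} \approx 875.04$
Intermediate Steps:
$p{\left(Y,A \right)} = 720$ ($p{\left(Y,A \right)} = 3^{2} \cdot 8 \cdot 10 = 9 \cdot 8 \cdot 10 = 72 \cdot 10 = 720$)
$\frac{630029}{p{\left(n{\left(21,16 \right)},-520 \right)}} = \frac{630029}{720}$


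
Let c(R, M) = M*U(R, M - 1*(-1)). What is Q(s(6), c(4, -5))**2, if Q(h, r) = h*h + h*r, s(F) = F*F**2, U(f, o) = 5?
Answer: 1702057536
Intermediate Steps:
s(F) = F**3
c(R, M) = 5*M (c(R, M) = M*5 = 5*M)
Q(h, r) = h**2 + h*r
Q(s(6), c(4, -5))**2 = (6**3*(6**3 + 5*(-5)))**2 = (216*(216 - 25))**2 = (216*191)**2 = 41256**2 = 1702057536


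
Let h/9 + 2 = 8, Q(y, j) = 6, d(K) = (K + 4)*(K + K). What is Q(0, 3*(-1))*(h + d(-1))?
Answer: 288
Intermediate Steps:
d(K) = 2*K*(4 + K) (d(K) = (4 + K)*(2*K) = 2*K*(4 + K))
h = 54 (h = -18 + 9*8 = -18 + 72 = 54)
Q(0, 3*(-1))*(h + d(-1)) = 6*(54 + 2*(-1)*(4 - 1)) = 6*(54 + 2*(-1)*3) = 6*(54 - 6) = 6*48 = 288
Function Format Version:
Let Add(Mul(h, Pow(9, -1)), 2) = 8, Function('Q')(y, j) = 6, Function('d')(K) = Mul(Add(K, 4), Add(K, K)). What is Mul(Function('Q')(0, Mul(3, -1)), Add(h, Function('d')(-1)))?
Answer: 288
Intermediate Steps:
Function('d')(K) = Mul(2, K, Add(4, K)) (Function('d')(K) = Mul(Add(4, K), Mul(2, K)) = Mul(2, K, Add(4, K)))
h = 54 (h = Add(-18, Mul(9, 8)) = Add(-18, 72) = 54)
Mul(Function('Q')(0, Mul(3, -1)), Add(h, Function('d')(-1))) = Mul(6, Add(54, Mul(2, -1, Add(4, -1)))) = Mul(6, Add(54, Mul(2, -1, 3))) = Mul(6, Add(54, -6)) = Mul(6, 48) = 288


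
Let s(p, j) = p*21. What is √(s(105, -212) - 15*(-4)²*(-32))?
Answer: √9885 ≈ 99.423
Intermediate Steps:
s(p, j) = 21*p
√(s(105, -212) - 15*(-4)²*(-32)) = √(21*105 - 15*(-4)²*(-32)) = √(2205 - 15*16*(-32)) = √(2205 - 240*(-32)) = √(2205 + 7680) = √9885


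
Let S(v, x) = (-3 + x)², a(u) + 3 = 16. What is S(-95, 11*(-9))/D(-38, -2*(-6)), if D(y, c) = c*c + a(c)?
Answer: 10404/157 ≈ 66.267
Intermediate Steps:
a(u) = 13 (a(u) = -3 + 16 = 13)
D(y, c) = 13 + c² (D(y, c) = c*c + 13 = c² + 13 = 13 + c²)
S(-95, 11*(-9))/D(-38, -2*(-6)) = (-3 + 11*(-9))²/(13 + (-2*(-6))²) = (-3 - 99)²/(13 + 12²) = (-102)²/(13 + 144) = 10404/157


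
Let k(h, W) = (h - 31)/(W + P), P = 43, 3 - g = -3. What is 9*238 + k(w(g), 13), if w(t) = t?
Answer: 119927/56 ≈ 2141.6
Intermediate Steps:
g = 6 (g = 3 - 1*(-3) = 3 + 3 = 6)
k(h, W) = (-31 + h)/(43 + W) (k(h, W) = (h - 31)/(W + 43) = (-31 + h)/(43 + W))
9*238 + k(w(g), 13) = 9*238 + (-31 + 6)/(43 + 13) = 2142 - 25/56 = 119927/56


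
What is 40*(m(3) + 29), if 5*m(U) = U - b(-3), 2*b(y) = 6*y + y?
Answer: 1268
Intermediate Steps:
b(y) = 7*y/2 (b(y) = (6*y + y)/2 = (7*y)/2 = 7*y/2)
m(U) = 21/10 + U/5 (m(U) = (U - 7*(-3)/2)/5 = (U - 1*(-21/2))/5 = (U + 21/2)/5 = (21/2 + U)/5 = 21/10 + U/5)
40*(m(3) + 29) = 40*((21/10 + (⅕)*3) + 29) = 40*((21/10 + ⅗) + 29) = 40*(27/10 + 29) = 40*(317/10) = 1268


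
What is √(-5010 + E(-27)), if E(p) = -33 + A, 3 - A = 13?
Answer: I*√5053 ≈ 71.084*I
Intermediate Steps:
A = -10 (A = 3 - 1*13 = 3 - 13 = -10)
E(p) = -43 (E(p) = -33 - 10 = -43)
√(-5010 + E(-27)) = √(-5010 - 43) = √(-5053) = I*√5053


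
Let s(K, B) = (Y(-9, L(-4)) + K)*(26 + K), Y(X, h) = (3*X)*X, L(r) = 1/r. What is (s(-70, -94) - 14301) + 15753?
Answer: -6160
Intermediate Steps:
Y(X, h) = 3*X²
s(K, B) = (26 + K)*(243 + K) (s(K, B) = (3*(-9)² + K)*(26 + K) = (3*81 + K)*(26 + K) = (243 + K)*(26 + K) = (26 + K)*(243 + K))
(s(-70, -94) - 14301) + 15753 = ((6318 + (-70)² + 269*(-70)) - 14301) + 15753 = ((6318 + 4900 - 18830) - 14301) + 15753 = (-7612 - 14301) + 15753 = -21913 + 15753 = -6160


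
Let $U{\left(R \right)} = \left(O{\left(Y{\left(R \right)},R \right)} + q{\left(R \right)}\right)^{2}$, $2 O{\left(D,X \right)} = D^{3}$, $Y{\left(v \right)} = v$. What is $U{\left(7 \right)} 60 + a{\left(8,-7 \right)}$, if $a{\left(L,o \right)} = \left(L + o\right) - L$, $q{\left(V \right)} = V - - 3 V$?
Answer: $2388008$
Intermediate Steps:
$O{\left(D,X \right)} = \frac{D^{3}}{2}$
$q{\left(V \right)} = 4 V$ ($q{\left(V \right)} = V + 3 V = 4 V$)
$U{\left(R \right)} = \left(\frac{R^{3}}{2} + 4 R\right)^{2}$
$a{\left(L,o \right)} = o$
$U{\left(7 \right)} 60 + a{\left(8,-7 \right)} = \frac{7^{2} \left(8 + 7^{2}\right)^{2}}{4} \cdot 60 - 7 = \frac{1}{4} \cdot 49 \left(8 + 49\right)^{2} \cdot 60 - 7 = \frac{1}{4} \cdot 49 \cdot 57^{2} \cdot 60 - 7 = \frac{1}{4} \cdot 49 \cdot 3249 \cdot 60 - 7 = \frac{159201}{4} \cdot 60 - 7 = 2388015 - 7 = 2388008$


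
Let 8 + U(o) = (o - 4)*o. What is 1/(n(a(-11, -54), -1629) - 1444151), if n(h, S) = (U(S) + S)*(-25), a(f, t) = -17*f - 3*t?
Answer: -1/67907151 ≈ -1.4726e-8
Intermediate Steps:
U(o) = -8 + o*(-4 + o) (U(o) = -8 + (o - 4)*o = -8 + (-4 + o)*o = -8 + o*(-4 + o))
n(h, S) = 200 - 25*S² + 75*S (n(h, S) = ((-8 + S² - 4*S) + S)*(-25) = (-8 + S² - 3*S)*(-25) = 200 - 25*S² + 75*S)
1/(n(a(-11, -54), -1629) - 1444151) = 1/((200 - 25*(-1629)² + 75*(-1629)) - 1444151) = 1/((200 - 25*2653641 - 122175) - 1444151) = 1/((200 - 66341025 - 122175) - 1444151) = 1/(-66463000 - 1444151) = 1/(-67907151) = -1/67907151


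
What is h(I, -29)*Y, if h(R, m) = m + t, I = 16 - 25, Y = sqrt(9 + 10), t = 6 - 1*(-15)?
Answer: -8*sqrt(19) ≈ -34.871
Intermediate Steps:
t = 21 (t = 6 + 15 = 21)
Y = sqrt(19) ≈ 4.3589
I = -9
h(R, m) = 21 + m (h(R, m) = m + 21 = 21 + m)
h(I, -29)*Y = (21 - 29)*sqrt(19) = -8*sqrt(19)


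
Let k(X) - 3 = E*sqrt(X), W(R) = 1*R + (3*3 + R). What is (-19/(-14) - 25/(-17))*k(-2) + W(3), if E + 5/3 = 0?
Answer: 5589/238 - 3365*I*sqrt(2)/714 ≈ 23.483 - 6.665*I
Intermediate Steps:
E = -5/3 (E = -5/3 + 0 = -5/3 ≈ -1.6667)
W(R) = 9 + 2*R (W(R) = R + (9 + R) = 9 + 2*R)
k(X) = 3 - 5*sqrt(X)/3
(-19/(-14) - 25/(-17))*k(-2) + W(3) = (-19/(-14) - 25/(-17))*(3 - 5*I*sqrt(2)/3) + (9 + 2*3) = (-19*(-1/14) - 25*(-1/17))*(3 - 5*I*sqrt(2)/3) + (9 + 6) = (19/14 + 25/17)*(3 - 5*I*sqrt(2)/3) + 15 = 673*(3 - 5*I*sqrt(2)/3)/238 + 15 = (2019/238 - 3365*I*sqrt(2)/714) + 15 = 5589/238 - 3365*I*sqrt(2)/714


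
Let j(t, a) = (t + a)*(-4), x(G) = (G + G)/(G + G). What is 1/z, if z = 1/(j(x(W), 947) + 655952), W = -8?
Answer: 652160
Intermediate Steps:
x(G) = 1 (x(G) = (2*G)/((2*G)) = (2*G)*(1/(2*G)) = 1)
j(t, a) = -4*a - 4*t (j(t, a) = (a + t)*(-4) = -4*a - 4*t)
z = 1/652160 (z = 1/((-4*947 - 4*1) + 655952) = 1/((-3788 - 4) + 655952) = 1/(-3792 + 655952) = 1/652160 ≈ 1.5334e-6)
1/z = 1/(1/652160) = 652160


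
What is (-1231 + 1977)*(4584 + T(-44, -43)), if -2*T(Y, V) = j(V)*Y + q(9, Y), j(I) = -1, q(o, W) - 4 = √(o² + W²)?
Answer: 3401760 - 373*√2017 ≈ 3.3850e+6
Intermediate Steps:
q(o, W) = 4 + √(W² + o²) (q(o, W) = 4 + √(o² + W²) = 4 + √(W² + o²))
T(Y, V) = -2 + Y/2 - √(81 + Y²)/2 (T(Y, V) = -(-Y + (4 + √(Y² + 9²)))/2 = -(-Y + (4 + √(Y² + 81)))/2 = -(-Y + (4 + √(81 + Y²)))/2 = -(4 + √(81 + Y²) - Y)/2 = -2 + Y/2 - √(81 + Y²)/2)
(-1231 + 1977)*(4584 + T(-44, -43)) = (-1231 + 1977)*(4584 + (-2 + (½)*(-44) - √(81 + (-44)²)/2)) = 746*(4584 + (-2 - 22 - √(81 + 1936)/2)) = 746*(4584 + (-2 - 22 - √2017/2)) = 746*(4584 + (-24 - √2017/2)) = 746*(4560 - √2017/2) = 3401760 - 373*√2017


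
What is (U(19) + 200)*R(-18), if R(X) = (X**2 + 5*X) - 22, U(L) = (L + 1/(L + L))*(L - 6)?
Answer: 1801894/19 ≈ 94837.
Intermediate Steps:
U(L) = (-6 + L)*(L + 1/(2*L)) (U(L) = (L + 1/(2*L))*(-6 + L) = (-6 + L)*(L + 1/(2*L)))
R(X) = -22 + X**2 + 5*X
(U(19) + 200)*R(-18) = ((1/2 + 19**2 - 6*19 - 3/19) + 200)*(-22 + (-18)**2 + 5*(-18)) = ((1/2 + 361 - 114 - 3*1/19) + 200)*(-22 + 324 - 90) = ((1/2 + 361 - 114 - 3/19) + 200)*212 = (9399/38 + 200)*212 = (16999/38)*212 = 1801894/19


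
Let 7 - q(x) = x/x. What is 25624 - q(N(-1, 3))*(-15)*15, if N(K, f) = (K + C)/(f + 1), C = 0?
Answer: 26974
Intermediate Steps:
N(K, f) = K/(1 + f) (N(K, f) = (K + 0)/(f + 1) = K/(1 + f))
q(x) = 6 (q(x) = 7 - x/x = 7 - 1*1 = 7 - 1 = 6)
25624 - q(N(-1, 3))*(-15)*15 = 25624 - 6*(-15)*15 = 25624 - (-90)*15 = 25624 - 1*(-1350) = 25624 + 1350 = 26974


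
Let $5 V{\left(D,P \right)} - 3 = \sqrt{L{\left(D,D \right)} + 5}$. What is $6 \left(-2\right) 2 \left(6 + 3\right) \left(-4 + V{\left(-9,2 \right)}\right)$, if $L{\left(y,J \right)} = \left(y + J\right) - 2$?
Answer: $\frac{3672}{5} - \frac{216 i \sqrt{15}}{5} \approx 734.4 - 167.31 i$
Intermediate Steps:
$L{\left(y,J \right)} = -2 + J + y$ ($L{\left(y,J \right)} = \left(J + y\right) - 2 = -2 + J + y$)
$V{\left(D,P \right)} = \frac{3}{5} + \frac{\sqrt{3 + 2 D}}{5}$ ($V{\left(D,P \right)} = \frac{3}{5} + \frac{\sqrt{\left(-2 + D + D\right) + 5}}{5} = \frac{3}{5} + \frac{\sqrt{\left(-2 + 2 D\right) + 5}}{5} = \frac{3}{5} + \frac{\sqrt{3 + 2 D}}{5}$)
$6 \left(-2\right) 2 \left(6 + 3\right) \left(-4 + V{\left(-9,2 \right)}\right) = 6 \left(-2\right) 2 \left(6 + 3\right) \left(-4 + \left(\frac{3}{5} + \frac{\sqrt{3 + 2 \left(-9\right)}}{5}\right)\right) = - 12 \cdot 2 \cdot 9 \left(-4 + \left(\frac{3}{5} + \frac{\sqrt{3 - 18}}{5}\right)\right) = \left(-12\right) 18 \left(-4 + \left(\frac{3}{5} + \frac{\sqrt{-15}}{5}\right)\right) = - 216 \left(-4 + \left(\frac{3}{5} + \frac{i \sqrt{15}}{5}\right)\right) = - 216 \left(- \frac{17}{5} + \frac{i \sqrt{15}}{5}\right) = \frac{3672}{5} - \frac{216 i \sqrt{15}}{5}$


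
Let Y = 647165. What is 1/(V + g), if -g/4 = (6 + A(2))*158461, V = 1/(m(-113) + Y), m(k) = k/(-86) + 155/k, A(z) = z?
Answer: -6289148909/31890714408599850 ≈ -1.9721e-7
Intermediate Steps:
m(k) = 155/k - k/86 (m(k) = k*(-1/86) + 155/k = -k/86 + 155/k = 155/k - k/86)
V = 9718/6289148909 (V = 1/((155/(-113) - 1/86*(-113)) + 647165) = 1/((155*(-1/113) + 113/86) + 647165) = 1/((-155/113 + 113/86) + 647165) = 1/(-561/9718 + 647165) = 1/(6289148909/9718) = 9718/6289148909 ≈ 1.5452e-6)
g = -5070752 (g = -4*(6 + 2)*158461 = -32*158461 = -4*1267688 = -5070752)
1/(V + g) = 1/(9718/6289148909 - 5070752) = 1/(-31890714408599850/6289148909) = -6289148909/31890714408599850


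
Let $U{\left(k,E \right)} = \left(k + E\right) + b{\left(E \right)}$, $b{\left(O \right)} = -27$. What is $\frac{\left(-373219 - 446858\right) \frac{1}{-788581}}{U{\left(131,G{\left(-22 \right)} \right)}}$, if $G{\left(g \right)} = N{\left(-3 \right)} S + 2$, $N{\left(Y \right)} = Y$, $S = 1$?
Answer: $\frac{820077}{81223843} \approx 0.010097$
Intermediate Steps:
$G{\left(g \right)} = -1$ ($G{\left(g \right)} = \left(-3\right) 1 + 2 = -3 + 2 = -1$)
$U{\left(k,E \right)} = -27 + E + k$ ($U{\left(k,E \right)} = \left(k + E\right) - 27 = \left(E + k\right) - 27 = -27 + E + k$)
$\frac{\left(-373219 - 446858\right) \frac{1}{-788581}}{U{\left(131,G{\left(-22 \right)} \right)}} = \frac{\left(-373219 - 446858\right) \frac{1}{-788581}}{-27 - 1 + 131} = \frac{\left(-373219 - 446858\right) \left(- \frac{1}{788581}\right)}{103} = \left(-820077\right) \left(- \frac{1}{788581}\right) \frac{1}{103} = \frac{820077}{788581} \cdot \frac{1}{103} = \frac{820077}{81223843}$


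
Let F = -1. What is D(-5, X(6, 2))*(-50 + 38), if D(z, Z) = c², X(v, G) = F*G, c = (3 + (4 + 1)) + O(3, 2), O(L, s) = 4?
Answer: -1728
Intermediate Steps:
c = 12 (c = (3 + (4 + 1)) + 4 = (3 + 5) + 4 = 8 + 4 = 12)
X(v, G) = -G
D(z, Z) = 144 (D(z, Z) = 12² = 144)
D(-5, X(6, 2))*(-50 + 38) = 144*(-50 + 38) = 144*(-12) = -1728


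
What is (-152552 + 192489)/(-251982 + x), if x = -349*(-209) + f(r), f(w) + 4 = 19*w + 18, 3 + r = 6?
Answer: -39937/178970 ≈ -0.22315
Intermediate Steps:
r = 3 (r = -3 + 6 = 3)
f(w) = 14 + 19*w (f(w) = -4 + (19*w + 18) = -4 + (18 + 19*w) = 14 + 19*w)
x = 73012 (x = -349*(-209) + (14 + 19*3) = 72941 + (14 + 57) = 72941 + 71 = 73012)
(-152552 + 192489)/(-251982 + x) = (-152552 + 192489)/(-251982 + 73012) = 39937/(-178970) = 39937*(-1/178970) = -39937/178970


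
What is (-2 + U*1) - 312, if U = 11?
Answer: -303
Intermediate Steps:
(-2 + U*1) - 312 = (-2 + 11*1) - 312 = (-2 + 11) - 312 = 9 - 312 = -303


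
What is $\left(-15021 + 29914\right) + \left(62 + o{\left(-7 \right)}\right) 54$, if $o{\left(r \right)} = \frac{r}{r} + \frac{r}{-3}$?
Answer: $18421$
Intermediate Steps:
$o{\left(r \right)} = 1 - \frac{r}{3}$ ($o{\left(r \right)} = 1 + r \left(- \frac{1}{3}\right) = 1 - \frac{r}{3}$)
$\left(-15021 + 29914\right) + \left(62 + o{\left(-7 \right)}\right) 54 = \left(-15021 + 29914\right) + \left(62 + \left(1 - - \frac{7}{3}\right)\right) 54 = 14893 + \left(62 + \left(1 + \frac{7}{3}\right)\right) 54 = 14893 + \left(62 + \frac{10}{3}\right) 54 = 14893 + \frac{196}{3} \cdot 54 = 14893 + 3528 = 18421$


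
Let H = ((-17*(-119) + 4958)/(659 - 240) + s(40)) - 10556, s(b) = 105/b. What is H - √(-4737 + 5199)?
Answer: -35319065/3352 - √462 ≈ -10558.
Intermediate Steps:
H = -35319065/3352 (H = ((-17*(-119) + 4958)/(659 - 240) + 105/40) - 10556 = ((2023 + 4958)/419 + 105*(1/40)) - 10556 = (6981*(1/419) + 21/8) - 10556 = (6981/419 + 21/8) - 10556 = 64647/3352 - 10556 = -35319065/3352 ≈ -10537.)
H - √(-4737 + 5199) = -35319065/3352 - √(-4737 + 5199) = -35319065/3352 - √462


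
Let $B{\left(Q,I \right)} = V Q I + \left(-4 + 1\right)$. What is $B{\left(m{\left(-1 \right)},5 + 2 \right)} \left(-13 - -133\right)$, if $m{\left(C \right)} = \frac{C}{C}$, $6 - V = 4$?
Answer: $1320$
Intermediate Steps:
$V = 2$ ($V = 6 - 4 = 2$)
$m{\left(C \right)} = 1$
$B{\left(Q,I \right)} = -3 + 2 I Q$ ($B{\left(Q,I \right)} = 2 Q I + \left(-4 + 1\right) = 2 I Q - 3 = -3 + 2 I Q$)
$B{\left(m{\left(-1 \right)},5 + 2 \right)} \left(-13 - -133\right) = \left(-3 + 2 \left(5 + 2\right) 1\right) \left(-13 - -133\right) = \left(-3 + 2 \cdot 7 \cdot 1\right) \left(-13 + 133\right) = \left(-3 + 14\right) 120 = 11 \cdot 120 = 1320$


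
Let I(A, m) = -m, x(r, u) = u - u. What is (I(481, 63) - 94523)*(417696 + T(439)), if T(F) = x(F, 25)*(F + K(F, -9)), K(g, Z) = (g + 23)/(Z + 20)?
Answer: -39508193856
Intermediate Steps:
x(r, u) = 0
K(g, Z) = (23 + g)/(20 + Z)
T(F) = 0 (T(F) = 0*(F + (23 + F)/(20 - 9)) = 0*(F + (23 + F)/11) = 0*(F + (23/11 + F/11)) = 0*(23/11 + 12*F/11) = 0)
(I(481, 63) - 94523)*(417696 + T(439)) = (-1*63 - 94523)*(417696 + 0) = (-63 - 94523)*417696 = -94586*417696 = -39508193856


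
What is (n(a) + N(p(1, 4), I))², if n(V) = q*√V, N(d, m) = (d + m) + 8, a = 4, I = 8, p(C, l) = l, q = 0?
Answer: 400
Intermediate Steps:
N(d, m) = 8 + d + m
n(V) = 0 (n(V) = 0*√V = 0)
(n(a) + N(p(1, 4), I))² = (0 + (8 + 4 + 8))² = (0 + 20)² = 20² = 400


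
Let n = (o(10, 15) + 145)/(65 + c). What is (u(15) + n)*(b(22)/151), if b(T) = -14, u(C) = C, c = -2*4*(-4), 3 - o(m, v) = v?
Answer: -22232/14647 ≈ -1.5179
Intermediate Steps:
o(m, v) = 3 - v
c = 32 (c = -8*(-4) = 32)
n = 133/97 (n = ((3 - 1*15) + 145)/(65 + 32) = ((3 - 15) + 145)/97 = (-12 + 145)*(1/97) = 133*(1/97) = 133/97 ≈ 1.3711)
(u(15) + n)*(b(22)/151) = (15 + 133/97)*(-14/151) = 1588*(-14*1/151)/97 = (1588/97)*(-14/151) = -22232/14647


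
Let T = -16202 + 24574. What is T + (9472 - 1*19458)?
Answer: -1614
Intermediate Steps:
T = 8372
T + (9472 - 1*19458) = 8372 + (9472 - 1*19458) = 8372 + (9472 - 19458) = 8372 - 9986 = -1614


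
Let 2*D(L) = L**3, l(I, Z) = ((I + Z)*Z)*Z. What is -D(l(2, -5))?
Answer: 421875/2 ≈ 2.1094e+5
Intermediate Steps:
l(I, Z) = Z**2*(I + Z) (l(I, Z) = (Z*(I + Z))*Z = Z**2*(I + Z))
D(L) = L**3/2
-D(l(2, -5)) = -((-5)**2*(2 - 5))**3/2 = -(25*(-3))**3/2 = -(-75)**3/2 = -(-421875)/2 = -1*(-421875/2) = 421875/2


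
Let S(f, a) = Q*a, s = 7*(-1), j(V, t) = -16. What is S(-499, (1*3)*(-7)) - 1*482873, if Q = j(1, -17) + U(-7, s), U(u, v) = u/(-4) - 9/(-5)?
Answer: -9652231/20 ≈ -4.8261e+5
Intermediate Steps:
s = -7
U(u, v) = 9/5 - u/4 (U(u, v) = u*(-¼) - 9*(-⅕) = -u/4 + 9/5 = 9/5 - u/4)
Q = -249/20 (Q = -16 + (9/5 - ¼*(-7)) = -16 + (9/5 + 7/4) = -16 + 71/20 = -249/20 ≈ -12.450)
S(f, a) = -249*a/20
S(-499, (1*3)*(-7)) - 1*482873 = -249*1*3*(-7)/20 - 1*482873 = -747*(-7)/20 - 482873 = -249/20*(-21) - 482873 = 5229/20 - 482873 = -9652231/20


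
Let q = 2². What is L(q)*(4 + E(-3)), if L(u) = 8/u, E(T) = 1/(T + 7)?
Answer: 17/2 ≈ 8.5000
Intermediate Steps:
E(T) = 1/(7 + T)
q = 4
L(q)*(4 + E(-3)) = (8/4)*(4 + 1/(7 - 3)) = (8*(¼))*(4 + 1/4) = 2*(4 + ¼) = 2*(17/4) = 17/2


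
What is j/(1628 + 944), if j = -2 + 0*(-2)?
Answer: -1/1286 ≈ -0.00077760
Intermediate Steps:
j = -2 (j = -2 + 0 = -2)
j/(1628 + 944) = -2/(1628 + 944) = -2/2572 = (1/2572)*(-2) = -1/1286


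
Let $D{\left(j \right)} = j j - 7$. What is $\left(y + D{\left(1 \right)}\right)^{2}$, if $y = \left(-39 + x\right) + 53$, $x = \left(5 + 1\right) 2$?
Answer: $400$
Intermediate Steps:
$x = 12$ ($x = 6 \cdot 2 = 12$)
$D{\left(j \right)} = -7 + j^{2}$ ($D{\left(j \right)} = j^{2} - 7 = -7 + j^{2}$)
$y = 26$ ($y = \left(-39 + 12\right) + 53 = -27 + 53 = 26$)
$\left(y + D{\left(1 \right)}\right)^{2} = \left(26 - \left(7 - 1^{2}\right)\right)^{2} = \left(26 + \left(-7 + 1\right)\right)^{2} = \left(26 - 6\right)^{2} = 20^{2} = 400$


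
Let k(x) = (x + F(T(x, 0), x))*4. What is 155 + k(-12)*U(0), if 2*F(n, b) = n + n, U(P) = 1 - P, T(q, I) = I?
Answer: 107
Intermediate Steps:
F(n, b) = n (F(n, b) = (n + n)/2 = (2*n)/2 = n)
k(x) = 4*x (k(x) = (x + 0)*4 = x*4 = 4*x)
155 + k(-12)*U(0) = 155 + (4*(-12))*(1 - 1*0) = 155 - 48*(1 + 0) = 155 - 48*1 = 155 - 48 = 107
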